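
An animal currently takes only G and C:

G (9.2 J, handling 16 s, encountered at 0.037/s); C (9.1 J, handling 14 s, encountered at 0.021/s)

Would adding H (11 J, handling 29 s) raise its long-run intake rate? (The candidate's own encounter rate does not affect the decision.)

Yes

Current rate: (0.037×9.2 + 0.021×9.1)/(1 + 0.037×16 + 0.021×14) = 0.2818 J/s.
Profitability of H: 11/29 = 0.3793 J/s.
0.3793 > 0.2818, so adding H raises the average — include it.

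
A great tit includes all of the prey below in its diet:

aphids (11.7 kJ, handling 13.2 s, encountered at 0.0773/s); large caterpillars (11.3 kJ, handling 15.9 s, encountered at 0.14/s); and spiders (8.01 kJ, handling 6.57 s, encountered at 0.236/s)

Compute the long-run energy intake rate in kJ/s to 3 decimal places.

R = (0.0773×11.7 + 0.14×11.3 + 0.236×8.01) / (1 + 0.0773×13.2 + 0.14×15.9 + 0.236×6.57) = 4.377/5.797 = 0.755 kJ/s.

0.755 kJ/s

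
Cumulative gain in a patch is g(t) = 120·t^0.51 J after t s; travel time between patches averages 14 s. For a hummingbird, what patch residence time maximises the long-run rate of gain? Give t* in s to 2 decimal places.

14.57 s

Optimal t* satisfies g'(t*) = g(t*)/(T + t*).
g'(t) = 0.51·120·t^-0.49. Setting 0.51·120·t^-0.49 = 120·t^0.51/(14+t) gives 0.51(14+t) = t, so 0.49·t = 0.51×14.
t* = 0.51×14/0.49 = 14.57 s.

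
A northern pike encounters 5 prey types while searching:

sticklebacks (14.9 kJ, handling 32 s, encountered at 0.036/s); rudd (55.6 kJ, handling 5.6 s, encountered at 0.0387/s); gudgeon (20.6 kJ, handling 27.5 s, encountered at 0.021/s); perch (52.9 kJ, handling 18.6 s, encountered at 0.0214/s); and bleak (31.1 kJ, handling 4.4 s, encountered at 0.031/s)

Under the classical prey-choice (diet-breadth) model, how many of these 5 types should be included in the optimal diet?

Rank by E/h (kJ/s): rudd 9.93, bleak 7.07, perch 2.84, gudgeon 0.749, sticklebacks 0.466. Include each in turn until the next type's E/h falls below the running intake rate.
Rate on top 1: 1.768. bleak: 7.07 > 1.768 → include.
Rate on top 2: 2.303. perch: 2.84 > 2.303 → include.
Rate on top 3: 2.426. gudgeon: 0.749 < 2.426 → exclude; stop.
Optimal diet: rudd, bleak, perch — 3 of 5 types.

3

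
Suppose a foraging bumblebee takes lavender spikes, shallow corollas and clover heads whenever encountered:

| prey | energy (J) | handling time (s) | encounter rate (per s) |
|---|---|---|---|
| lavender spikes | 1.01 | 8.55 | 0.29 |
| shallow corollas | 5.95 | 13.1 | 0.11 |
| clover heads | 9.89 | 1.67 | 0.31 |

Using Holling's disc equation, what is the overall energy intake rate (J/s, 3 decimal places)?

0.738 J/s

Energy encountered per unit search time: 0.29×1.01 + 0.11×5.95 + 0.31×9.89 = 4.013 J/s.
Handling time per unit search time: 0.29×8.55 + 0.11×13.1 + 0.31×1.67 = 4.438.
Rate = 4.013/(1 + 4.438) = 0.738 J/s.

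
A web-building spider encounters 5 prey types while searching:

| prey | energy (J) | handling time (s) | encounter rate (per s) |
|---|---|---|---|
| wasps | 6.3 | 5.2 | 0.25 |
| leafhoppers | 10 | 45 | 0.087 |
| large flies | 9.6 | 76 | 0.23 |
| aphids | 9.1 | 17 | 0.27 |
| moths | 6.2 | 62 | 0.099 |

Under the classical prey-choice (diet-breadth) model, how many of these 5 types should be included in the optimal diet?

Profitabilities (E/h, J/s): wasps 1.21, aphids 0.535, leafhoppers 0.222, large flies 0.126, moths 0.1. Add prey in this order while the next type's profitability exceeds the intake rate on those already taken.
Rate on top 1: 0.6848. aphids: 0.535 < 0.6848 → exclude; stop.
Optimal diet: wasps — 1 of 5 types.

1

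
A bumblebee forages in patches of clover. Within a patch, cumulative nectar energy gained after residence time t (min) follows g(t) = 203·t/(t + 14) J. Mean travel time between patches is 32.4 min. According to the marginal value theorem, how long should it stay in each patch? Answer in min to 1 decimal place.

Maximise g(t)/(T+t): set derivative to zero → g'(t)(T+t) = g(t).
g'(t) = 203·14/(t + 14)². Setting 203·14/(t+14)² = 203t/[(t+14)(32.4+t)] gives 14(32.4+t) = t(t+14), so t² = 14×32.4 = 453.6.
t* = √453.6 = 21.3 min.

21.3 min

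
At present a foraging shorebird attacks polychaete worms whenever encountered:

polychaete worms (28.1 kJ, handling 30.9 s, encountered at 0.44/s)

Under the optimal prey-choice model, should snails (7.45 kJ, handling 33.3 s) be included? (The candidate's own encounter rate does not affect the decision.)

Intake rate on the current diet: R = (0.44×28.1) / (1 + 0.44×30.9) = 12.36/14.6 = 0.8471 kJ/s.
snails: E/h = 7.45/33.3 = 0.2237 kJ/s.
0.2237 < 0.8471, so adding snails would lower the average — exclude it.

No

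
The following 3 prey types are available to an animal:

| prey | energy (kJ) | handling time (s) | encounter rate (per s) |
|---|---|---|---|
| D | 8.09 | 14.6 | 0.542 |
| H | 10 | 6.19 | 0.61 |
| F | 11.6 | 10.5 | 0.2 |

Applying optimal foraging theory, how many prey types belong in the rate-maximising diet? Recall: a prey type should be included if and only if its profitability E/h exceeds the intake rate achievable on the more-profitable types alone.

1

E/h in descending order: H 1.62, F 1.1, D 0.554 kJ/s. The optimal diet is the largest prefix of this list for which every included type satisfies E_i/h_i > R on the types above it.
Rate on top 1: 1.277. F: 1.1 < 1.277 → exclude; stop.
Optimal diet: H — 1 of 3 types.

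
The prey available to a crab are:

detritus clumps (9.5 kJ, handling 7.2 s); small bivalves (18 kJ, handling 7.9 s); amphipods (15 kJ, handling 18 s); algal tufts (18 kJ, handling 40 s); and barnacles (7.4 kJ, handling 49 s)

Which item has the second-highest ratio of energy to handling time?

In descending order of E/h:
small bivalves: 18/7.9 = 2.28 kJ/s
detritus clumps: 9.5/7.2 = 1.32 kJ/s
amphipods: 15/18 = 0.833 kJ/s
algal tufts: 18/40 = 0.45 kJ/s
barnacles: 7.4/49 = 0.151 kJ/s

detritus clumps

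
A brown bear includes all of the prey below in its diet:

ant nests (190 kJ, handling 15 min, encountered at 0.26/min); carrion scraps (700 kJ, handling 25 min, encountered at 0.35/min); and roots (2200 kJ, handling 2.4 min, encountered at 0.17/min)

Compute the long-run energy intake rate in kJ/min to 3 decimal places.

R = (0.26×190 + 0.35×700 + 0.17×2200) / (1 + 0.26×15 + 0.35×25 + 0.17×2.4) = 668.4/14.06 = 47.55 kJ/min.

47.546 kJ/min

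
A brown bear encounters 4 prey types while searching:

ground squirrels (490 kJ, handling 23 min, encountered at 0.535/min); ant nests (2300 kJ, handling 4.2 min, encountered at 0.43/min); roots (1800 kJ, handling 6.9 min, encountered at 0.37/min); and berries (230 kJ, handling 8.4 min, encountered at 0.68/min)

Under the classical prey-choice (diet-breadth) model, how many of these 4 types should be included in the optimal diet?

Rank by E/h (kJ/min): ant nests 548, roots 261, berries 27.4, ground squirrels 21.3. Include each in turn until the next type's E/h falls below the running intake rate.
Rate on top 1: 352.5. roots: 261 < 352.5 → exclude; stop.
Optimal diet: ant nests — 1 of 4 types.

1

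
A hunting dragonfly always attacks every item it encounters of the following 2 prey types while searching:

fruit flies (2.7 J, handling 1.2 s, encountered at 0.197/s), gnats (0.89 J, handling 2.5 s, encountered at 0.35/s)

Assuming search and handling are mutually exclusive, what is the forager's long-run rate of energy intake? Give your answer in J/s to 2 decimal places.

R = (0.197×2.7 + 0.35×0.89) / (1 + 0.197×1.2 + 0.35×2.5) = 0.8434/2.111 = 0.3995 J/s.

0.40 J/s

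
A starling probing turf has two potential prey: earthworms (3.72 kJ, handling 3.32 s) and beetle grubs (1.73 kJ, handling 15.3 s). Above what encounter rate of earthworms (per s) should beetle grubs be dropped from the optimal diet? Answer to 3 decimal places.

0.034 per s

Drop beetle grubs once their profitability E₂/h₂ falls below the rate achievable on earthworms alone: E₂/h₂ = λE₁/(1 + λh₁).
Solve for λ: λE₁h₂ = E₂(1 + λh₁) → λ(E₁h₂ − E₂h₁) = E₂ → λ = E₂/(E₁h₂ − E₂h₁).
λ = 1.73/(3.72×15.3 − 1.73×3.32) = 1.73/51.17 = 0.03381 per s.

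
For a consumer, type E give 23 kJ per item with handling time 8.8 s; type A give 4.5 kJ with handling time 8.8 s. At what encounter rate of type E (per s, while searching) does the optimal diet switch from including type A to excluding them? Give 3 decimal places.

0.028 per s

Drop type A once their profitability E₂/h₂ falls below the rate achievable on type E alone: E₂/h₂ = λE₁/(1 + λh₁).
Solve for λ: λE₁h₂ = E₂(1 + λh₁) → λ(E₁h₂ − E₂h₁) = E₂ → λ = E₂/(E₁h₂ − E₂h₁).
λ = 4.5/(23×8.8 − 4.5×8.8) = 4.5/162.8 = 0.02764 per s.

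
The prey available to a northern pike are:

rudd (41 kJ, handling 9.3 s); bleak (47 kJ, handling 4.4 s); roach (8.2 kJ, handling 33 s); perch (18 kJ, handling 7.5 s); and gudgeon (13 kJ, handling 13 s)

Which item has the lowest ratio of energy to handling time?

roach

In descending order of E/h:
bleak: 47/4.4 = 10.7 kJ/s
rudd: 41/9.3 = 4.41 kJ/s
perch: 18/7.5 = 2.4 kJ/s
gudgeon: 13/13 = 1 kJ/s
roach: 8.2/33 = 0.248 kJ/s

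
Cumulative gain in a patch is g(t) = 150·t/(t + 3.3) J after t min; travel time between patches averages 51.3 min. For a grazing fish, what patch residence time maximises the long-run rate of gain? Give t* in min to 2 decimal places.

By the marginal value theorem, leave when the instantaneous gain rate g'(t) equals the habitat-wide average g(t)/(T + t).
g'(t) = 150·3.3/(t + 3.3)². Setting 150·3.3/(t+3.3)² = 150t/[(t+3.3)(51.3+t)] gives 3.3(51.3+t) = t(t+3.3), so t² = 3.3×51.3 = 169.3.
t* = √169.3 = 13.01 min.

13.01 min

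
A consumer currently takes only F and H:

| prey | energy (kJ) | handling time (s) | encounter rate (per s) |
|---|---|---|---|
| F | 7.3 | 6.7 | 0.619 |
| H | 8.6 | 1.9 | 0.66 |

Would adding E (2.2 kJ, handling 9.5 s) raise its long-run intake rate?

Intake rate on the current diet: R = (0.619×7.3 + 0.66×8.6) / (1 + 0.619×6.7 + 0.66×1.9) = 10.19/6.401 = 1.593 kJ/s.
E: E/h = 2.2/9.5 = 0.2316 kJ/s.
Since 0.2316 < R, time spent handling E is better spent searching.

No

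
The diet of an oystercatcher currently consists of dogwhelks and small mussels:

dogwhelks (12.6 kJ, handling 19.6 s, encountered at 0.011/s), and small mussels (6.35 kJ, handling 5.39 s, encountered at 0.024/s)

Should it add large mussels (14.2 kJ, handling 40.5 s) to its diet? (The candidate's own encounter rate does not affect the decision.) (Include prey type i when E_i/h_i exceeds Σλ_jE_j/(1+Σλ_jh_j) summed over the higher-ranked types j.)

Intake rate on the current diet: R = (0.011×12.6 + 0.024×6.35) / (1 + 0.011×19.6 + 0.024×5.39) = 0.291/1.345 = 0.2164 kJ/s.
large mussels: E/h = 14.2/40.5 = 0.3506 kJ/s.
Since 0.3506 > R, including large mussels increases the long-run rate.

Yes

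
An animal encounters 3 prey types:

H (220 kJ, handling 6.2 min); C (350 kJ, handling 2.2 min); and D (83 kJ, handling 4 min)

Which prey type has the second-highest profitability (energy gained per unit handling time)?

In descending order of E/h:
C: 350/2.2 = 159 kJ/min
H: 220/6.2 = 35.5 kJ/min
D: 83/4 = 20.8 kJ/min

H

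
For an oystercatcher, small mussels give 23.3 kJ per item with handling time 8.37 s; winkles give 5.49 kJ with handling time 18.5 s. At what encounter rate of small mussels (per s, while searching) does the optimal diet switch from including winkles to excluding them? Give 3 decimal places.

At the threshold, the rate on small mussels alone equals the profitability of winkles: λ·23.3/(1 + λ·8.37) = 5.49/18.5 = 0.2968.
Rearranging, λ(23.3 − 0.2968×8.37) = 0.2968, so λ = 0.2968/20.82 = 0.01426 per s.

0.014 per s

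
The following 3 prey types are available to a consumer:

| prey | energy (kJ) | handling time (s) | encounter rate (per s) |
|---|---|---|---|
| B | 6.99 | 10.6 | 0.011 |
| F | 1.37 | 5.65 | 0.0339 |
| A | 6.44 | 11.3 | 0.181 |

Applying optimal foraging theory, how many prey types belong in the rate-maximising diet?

2

Profitabilities (E/h, kJ/s): B 0.659, A 0.57, F 0.242. Add prey in this order while the next type's profitability exceeds the intake rate on those already taken.
Rate on top 1: 0.06886. A: 0.57 > 0.06886 → include.
Rate on top 2: 0.393. F: 0.242 < 0.393 → exclude; stop.
Optimal diet: B, A — 2 of 3 types.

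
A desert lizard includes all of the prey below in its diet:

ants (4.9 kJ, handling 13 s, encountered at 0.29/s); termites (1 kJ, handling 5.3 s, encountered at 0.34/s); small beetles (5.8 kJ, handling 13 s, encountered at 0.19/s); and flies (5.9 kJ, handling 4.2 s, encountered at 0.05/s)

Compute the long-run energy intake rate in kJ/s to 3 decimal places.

Energy encountered per unit search time: 0.29×4.9 + 0.34×1 + 0.19×5.8 + 0.05×5.9 = 3.158 kJ/s.
Handling time per unit search time: 0.29×13 + 0.34×5.3 + 0.19×13 + 0.05×4.2 = 8.252.
Rate = 3.158/(1 + 8.252) = 0.3413 kJ/s.

0.341 kJ/s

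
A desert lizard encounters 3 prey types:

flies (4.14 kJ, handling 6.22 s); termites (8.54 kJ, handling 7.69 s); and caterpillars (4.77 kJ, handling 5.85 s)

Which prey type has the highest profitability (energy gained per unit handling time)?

In descending order of E/h:
termites: 8.54/7.69 = 1.11 kJ/s
caterpillars: 4.77/5.85 = 0.815 kJ/s
flies: 4.14/6.22 = 0.666 kJ/s

termites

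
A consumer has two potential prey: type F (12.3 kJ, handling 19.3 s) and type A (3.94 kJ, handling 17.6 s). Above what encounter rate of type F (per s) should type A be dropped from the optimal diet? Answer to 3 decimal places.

0.028 per s

Drop type A once their profitability E₂/h₂ falls below the rate achievable on type F alone: E₂/h₂ = λE₁/(1 + λh₁).
Solve for λ: λE₁h₂ = E₂(1 + λh₁) → λ(E₁h₂ − E₂h₁) = E₂ → λ = E₂/(E₁h₂ − E₂h₁).
λ = 3.94/(12.3×17.6 − 3.94×19.3) = 3.94/140.4 = 0.02806 per s.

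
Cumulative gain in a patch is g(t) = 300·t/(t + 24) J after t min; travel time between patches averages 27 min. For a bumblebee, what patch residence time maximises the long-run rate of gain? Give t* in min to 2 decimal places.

Maximise g(t)/(T+t): set derivative to zero → g'(t)(T+t) = g(t).
g'(t) = 300·24/(t + 24)². Setting 300·24/(t+24)² = 300t/[(t+24)(27+t)] gives 24(27+t) = t(t+24), so t² = 24×27 = 648.
t* = √648 = 25.46 min.

25.46 min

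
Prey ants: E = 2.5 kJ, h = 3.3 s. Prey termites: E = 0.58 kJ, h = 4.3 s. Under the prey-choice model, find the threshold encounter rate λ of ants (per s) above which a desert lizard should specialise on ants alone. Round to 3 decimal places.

At the threshold, the rate on ants alone equals the profitability of termites: λ·2.5/(1 + λ·3.3) = 0.58/4.3 = 0.1349.
Rearranging, λ(2.5 − 0.1349×3.3) = 0.1349, so λ = 0.1349/2.055 = 0.06564 per s.

0.066 per s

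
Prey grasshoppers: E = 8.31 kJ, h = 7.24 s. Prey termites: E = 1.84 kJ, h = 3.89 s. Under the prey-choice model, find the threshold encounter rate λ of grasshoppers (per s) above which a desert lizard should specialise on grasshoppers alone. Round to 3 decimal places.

The zero-one rule: include termites iff E₂/h₂ > λE₁/(1+λh₁). Equality gives the switch point.
λE₁h₂ = E₂ + λE₂h₁ ⇒ λ = E₂/(E₁h₂ − E₂h₁) = 1.84/(32.33 − 13.32) = 0.09682 per s.

0.097 per s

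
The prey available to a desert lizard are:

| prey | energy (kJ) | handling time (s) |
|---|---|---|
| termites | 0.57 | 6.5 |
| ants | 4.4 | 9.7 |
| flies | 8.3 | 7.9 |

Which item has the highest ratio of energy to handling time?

In descending order of E/h:
flies: 8.3/7.9 = 1.05 kJ/s
ants: 4.4/9.7 = 0.454 kJ/s
termites: 0.57/6.5 = 0.0877 kJ/s

flies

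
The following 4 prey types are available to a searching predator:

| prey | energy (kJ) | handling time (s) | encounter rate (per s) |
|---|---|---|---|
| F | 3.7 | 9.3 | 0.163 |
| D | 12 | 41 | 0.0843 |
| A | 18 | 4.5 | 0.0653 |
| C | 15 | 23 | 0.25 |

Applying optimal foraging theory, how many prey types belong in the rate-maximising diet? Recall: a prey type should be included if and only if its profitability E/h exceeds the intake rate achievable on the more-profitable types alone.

Rank by E/h (kJ/s): A 4, C 0.652, F 0.398, D 0.293. Include each in turn until the next type's E/h falls below the running intake rate.
Rate on top 1: 0.9085. C: 0.652 < 0.9085 → exclude; stop.
Optimal diet: A — 1 of 4 types.

1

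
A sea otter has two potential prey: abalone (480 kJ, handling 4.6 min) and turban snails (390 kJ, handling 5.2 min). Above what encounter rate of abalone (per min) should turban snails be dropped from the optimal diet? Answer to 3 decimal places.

The zero-one rule: include turban snails iff E₂/h₂ > λE₁/(1+λh₁). Equality gives the switch point.
λE₁h₂ = E₂ + λE₂h₁ ⇒ λ = E₂/(E₁h₂ − E₂h₁) = 390/(2496 − 1794) = 0.5556 per min.

0.556 per min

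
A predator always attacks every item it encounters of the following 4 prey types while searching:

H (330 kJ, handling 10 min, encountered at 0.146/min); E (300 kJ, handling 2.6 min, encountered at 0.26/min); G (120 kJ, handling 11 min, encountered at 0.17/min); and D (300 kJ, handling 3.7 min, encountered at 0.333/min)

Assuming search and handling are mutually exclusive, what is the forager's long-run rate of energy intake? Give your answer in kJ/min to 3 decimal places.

R = (0.146×330 + 0.26×300 + 0.17×120 + 0.333×300) / (1 + 0.146×10 + 0.26×2.6 + 0.17×11 + 0.333×3.7) = 246.5/6.238 = 39.51 kJ/min.

39.512 kJ/min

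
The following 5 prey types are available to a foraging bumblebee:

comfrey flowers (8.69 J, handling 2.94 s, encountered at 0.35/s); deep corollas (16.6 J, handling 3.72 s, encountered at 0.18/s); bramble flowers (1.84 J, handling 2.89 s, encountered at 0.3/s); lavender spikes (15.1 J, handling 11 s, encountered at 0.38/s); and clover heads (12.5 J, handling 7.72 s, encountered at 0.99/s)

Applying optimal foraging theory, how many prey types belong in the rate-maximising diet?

Profitabilities (E/h, J/s): deep corollas 4.46, comfrey flowers 2.96, clover heads 1.62, lavender spikes 1.37, bramble flowers 0.637. Add prey in this order while the next type's profitability exceeds the intake rate on those already taken.
Rate on top 1: 1.79. comfrey flowers: 2.96 > 1.79 → include.
Rate on top 2: 2.234. clover heads: 1.62 < 2.234 → exclude; stop.
Optimal diet: deep corollas, comfrey flowers — 2 of 5 types.

2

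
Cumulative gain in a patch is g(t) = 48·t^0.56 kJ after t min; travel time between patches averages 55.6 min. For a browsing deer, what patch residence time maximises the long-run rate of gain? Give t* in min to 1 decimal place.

Maximise g(t)/(T+t): set derivative to zero → g'(t)(T+t) = g(t).
g'(t) = 0.56·48·t^-0.44. Setting 0.56·48·t^-0.44 = 48·t^0.56/(55.6+t) gives 0.56(55.6+t) = t, so 0.44·t = 0.56×55.6.
t* = 0.56×55.6/0.44 = 70.76 min.

70.8 min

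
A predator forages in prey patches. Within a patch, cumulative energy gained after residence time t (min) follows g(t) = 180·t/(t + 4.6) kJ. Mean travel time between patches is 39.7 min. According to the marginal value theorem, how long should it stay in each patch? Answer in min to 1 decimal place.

Optimal t* satisfies g'(t*) = g(t*)/(T + t*).
g'(t) = 180·4.6/(t + 4.6)². Setting 180·4.6/(t+4.6)² = 180t/[(t+4.6)(39.7+t)] gives 4.6(39.7+t) = t(t+4.6), so t² = 4.6×39.7 = 182.6.
t* = √182.6 = 13.51 min.

13.5 min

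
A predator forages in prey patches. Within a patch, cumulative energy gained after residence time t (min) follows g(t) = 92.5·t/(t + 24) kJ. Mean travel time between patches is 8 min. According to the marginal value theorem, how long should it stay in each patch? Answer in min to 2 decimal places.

By the marginal value theorem, leave when the instantaneous gain rate g'(t) equals the habitat-wide average g(t)/(T + t).
g'(t) = 92.5·24/(t + 24)². Setting 92.5·24/(t+24)² = 92.5t/[(t+24)(8+t)] gives 24(8+t) = t(t+24), so t² = 24×8 = 192.
t* = √192 = 13.86 min.

13.86 min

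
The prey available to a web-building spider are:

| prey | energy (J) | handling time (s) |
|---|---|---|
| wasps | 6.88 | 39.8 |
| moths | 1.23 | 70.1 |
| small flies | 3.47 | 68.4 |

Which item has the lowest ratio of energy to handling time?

moths

Profitability E/h (J/s): wasps = 6.88/39.8 = 0.173, moths = 1.23/70.1 = 0.0175, small flies = 3.47/68.4 = 0.0507.
Ranked: wasps > small flies > moths.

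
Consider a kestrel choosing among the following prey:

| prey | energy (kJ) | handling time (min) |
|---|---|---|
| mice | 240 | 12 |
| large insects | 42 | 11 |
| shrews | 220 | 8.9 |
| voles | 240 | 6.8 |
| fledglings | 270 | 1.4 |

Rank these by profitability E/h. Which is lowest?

In descending order of E/h:
fledglings: 270/1.4 = 193 kJ/min
voles: 240/6.8 = 35.3 kJ/min
shrews: 220/8.9 = 24.7 kJ/min
mice: 240/12 = 20 kJ/min
large insects: 42/11 = 3.82 kJ/min

large insects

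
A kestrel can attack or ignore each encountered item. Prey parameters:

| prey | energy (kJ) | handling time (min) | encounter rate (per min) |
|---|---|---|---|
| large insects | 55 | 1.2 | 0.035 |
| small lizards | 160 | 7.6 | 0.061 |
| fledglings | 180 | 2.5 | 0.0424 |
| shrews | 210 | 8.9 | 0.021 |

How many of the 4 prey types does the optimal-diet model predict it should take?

E/h in descending order: fledglings 72, large insects 45.8, shrews 23.6, small lizards 21.1 kJ/min. The optimal diet is the largest prefix of this list for which every included type satisfies E_i/h_i > R on the types above it.
Rate on top 1: 6.901. large insects: 45.8 > 6.901 → include.
Rate on top 2: 8.325. shrews: 23.6 > 8.325 → include.
Rate on top 3: 10.46. small lizards: 21.1 > 10.46 → include.
Optimal diet: fledglings, large insects, shrews, small lizards — 4 of 4 types.

4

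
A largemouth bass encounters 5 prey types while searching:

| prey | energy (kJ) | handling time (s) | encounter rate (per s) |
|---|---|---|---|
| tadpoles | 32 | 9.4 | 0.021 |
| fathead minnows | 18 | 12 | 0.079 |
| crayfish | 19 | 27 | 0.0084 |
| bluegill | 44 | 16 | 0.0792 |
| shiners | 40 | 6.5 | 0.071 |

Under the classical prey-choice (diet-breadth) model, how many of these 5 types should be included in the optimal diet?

3

E/h in descending order: shiners 6.15, tadpoles 3.4, bluegill 2.75, fathead minnows 1.5, crayfish 0.704 kJ/s. The optimal diet is the largest prefix of this list for which every included type satisfies E_i/h_i > R on the types above it.
Rate on top 1: 1.943. tadpoles: 3.4 > 1.943 → include.
Rate on top 2: 2.117. bluegill: 2.75 > 2.117 → include.
Rate on top 3: 2.391. fathead minnows: 1.5 < 2.391 → exclude; stop.
Optimal diet: shiners, tadpoles, bluegill — 3 of 5 types.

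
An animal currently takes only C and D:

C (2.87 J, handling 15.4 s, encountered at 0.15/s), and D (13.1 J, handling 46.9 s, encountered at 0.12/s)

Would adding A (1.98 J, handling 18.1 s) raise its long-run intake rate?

Current rate: (0.15×2.87 + 0.12×13.1)/(1 + 0.15×15.4 + 0.12×46.9) = 0.224 J/s.
A: E/h = 1.98/18.1 = 0.1094 J/s.
Since 0.1094 < R, time spent handling A is better spent searching.

No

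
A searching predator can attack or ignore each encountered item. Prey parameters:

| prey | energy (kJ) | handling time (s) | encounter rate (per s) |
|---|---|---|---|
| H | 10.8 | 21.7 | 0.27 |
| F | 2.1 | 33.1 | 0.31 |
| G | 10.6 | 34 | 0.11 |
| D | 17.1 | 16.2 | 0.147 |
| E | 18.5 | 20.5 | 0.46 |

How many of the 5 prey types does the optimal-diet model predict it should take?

E/h in descending order: D 1.06, E 0.902, H 0.498, G 0.312, F 0.0634 kJ/s. The optimal diet is the largest prefix of this list for which every included type satisfies E_i/h_i > R on the types above it.
Rate on top 1: 0.7434. E: 0.902 > 0.7434 → include.
Rate on top 2: 0.8605. H: 0.498 < 0.8605 → exclude; stop.
Optimal diet: D, E — 2 of 5 types.

2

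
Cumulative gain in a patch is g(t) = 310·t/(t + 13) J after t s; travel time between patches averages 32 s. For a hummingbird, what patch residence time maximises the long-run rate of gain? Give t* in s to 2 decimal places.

20.40 s

Optimal t* satisfies g'(t*) = g(t*)/(T + t*).
g'(t) = 310·13/(t + 13)². Setting 310·13/(t+13)² = 310t/[(t+13)(32+t)] gives 13(32+t) = t(t+13), so t² = 13×32 = 416.
t* = √416 = 20.4 s.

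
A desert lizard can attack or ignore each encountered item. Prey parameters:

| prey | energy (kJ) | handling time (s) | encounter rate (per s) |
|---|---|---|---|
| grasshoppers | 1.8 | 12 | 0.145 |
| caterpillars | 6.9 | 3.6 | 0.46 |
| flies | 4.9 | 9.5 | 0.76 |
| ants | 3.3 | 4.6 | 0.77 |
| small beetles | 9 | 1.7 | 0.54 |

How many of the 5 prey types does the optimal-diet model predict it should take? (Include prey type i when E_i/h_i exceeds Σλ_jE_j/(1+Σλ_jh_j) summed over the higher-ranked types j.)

1

Rank by E/h (kJ/s): small beetles 5.29, caterpillars 1.92, ants 0.717, flies 0.516, grasshoppers 0.15. Include each in turn until the next type's E/h falls below the running intake rate.
Rate on top 1: 2.534. caterpillars: 1.92 < 2.534 → exclude; stop.
Optimal diet: small beetles — 1 of 5 types.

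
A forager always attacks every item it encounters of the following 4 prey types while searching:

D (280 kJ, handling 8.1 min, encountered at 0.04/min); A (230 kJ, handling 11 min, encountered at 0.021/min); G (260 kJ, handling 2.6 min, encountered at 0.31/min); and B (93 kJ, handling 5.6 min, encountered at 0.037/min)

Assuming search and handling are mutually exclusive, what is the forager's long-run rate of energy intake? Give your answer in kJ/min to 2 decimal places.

R = Σλ_iE_i / (1 + Σλ_ih_i)
Numerator: 0.04×280 + 0.021×230 + 0.31×260 + 0.037×93 = 100.1
Denominator: 1 + 0.04×8.1 + 0.021×11 + 0.31×2.6 + 0.037×5.6 = 2.568
R = 100.1/2.568 = 38.97 kJ/min

38.97 kJ/min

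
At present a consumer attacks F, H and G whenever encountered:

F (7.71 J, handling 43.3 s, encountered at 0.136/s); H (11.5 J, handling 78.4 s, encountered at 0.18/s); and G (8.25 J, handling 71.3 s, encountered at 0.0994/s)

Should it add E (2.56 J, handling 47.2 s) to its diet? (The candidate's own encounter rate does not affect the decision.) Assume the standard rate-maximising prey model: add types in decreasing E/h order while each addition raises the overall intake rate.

Current rate: (0.136×7.71 + 0.18×11.5 + 0.0994×8.25)/(1 + 0.136×43.3 + 0.18×78.4 + 0.0994×71.3) = 0.1402 J/s.
Profitability of E: 2.56/47.2 = 0.05424 J/s.
Since 0.05424 < R, time spent handling E is better spent searching.

No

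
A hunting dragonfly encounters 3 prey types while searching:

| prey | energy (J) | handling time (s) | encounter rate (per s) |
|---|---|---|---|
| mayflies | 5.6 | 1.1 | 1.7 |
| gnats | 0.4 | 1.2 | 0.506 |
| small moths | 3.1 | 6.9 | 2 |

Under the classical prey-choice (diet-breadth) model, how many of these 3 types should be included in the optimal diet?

Rank by E/h (J/s): mayflies 5.09, small moths 0.449, gnats 0.333. Include each in turn until the next type's E/h falls below the running intake rate.
Rate on top 1: 3.317. small moths: 0.449 < 3.317 → exclude; stop.
Optimal diet: mayflies — 1 of 3 types.

1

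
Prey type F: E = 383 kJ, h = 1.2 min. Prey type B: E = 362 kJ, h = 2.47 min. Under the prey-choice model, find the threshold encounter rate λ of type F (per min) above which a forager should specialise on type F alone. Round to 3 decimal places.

0.708 per min

Drop type B once their profitability E₂/h₂ falls below the rate achievable on type F alone: E₂/h₂ = λE₁/(1 + λh₁).
Solve for λ: λE₁h₂ = E₂(1 + λh₁) → λ(E₁h₂ − E₂h₁) = E₂ → λ = E₂/(E₁h₂ − E₂h₁).
λ = 362/(383×2.47 − 362×1.2) = 362/511.6 = 0.7076 per min.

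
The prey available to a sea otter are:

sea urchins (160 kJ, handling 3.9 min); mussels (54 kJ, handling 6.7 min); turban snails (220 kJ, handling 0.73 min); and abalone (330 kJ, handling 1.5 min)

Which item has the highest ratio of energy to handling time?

turban snails

In descending order of E/h:
turban snails: 220/0.73 = 301 kJ/min
abalone: 330/1.5 = 220 kJ/min
sea urchins: 160/3.9 = 41 kJ/min
mussels: 54/6.7 = 8.06 kJ/min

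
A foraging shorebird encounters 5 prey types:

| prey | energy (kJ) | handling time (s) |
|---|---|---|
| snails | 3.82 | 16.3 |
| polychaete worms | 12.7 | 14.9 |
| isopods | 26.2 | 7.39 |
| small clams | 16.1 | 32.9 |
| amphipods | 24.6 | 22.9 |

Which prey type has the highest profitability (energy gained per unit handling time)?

isopods

In descending order of E/h:
isopods: 26.2/7.39 = 3.55 kJ/s
amphipods: 24.6/22.9 = 1.07 kJ/s
polychaete worms: 12.7/14.9 = 0.852 kJ/s
small clams: 16.1/32.9 = 0.489 kJ/s
snails: 3.82/16.3 = 0.234 kJ/s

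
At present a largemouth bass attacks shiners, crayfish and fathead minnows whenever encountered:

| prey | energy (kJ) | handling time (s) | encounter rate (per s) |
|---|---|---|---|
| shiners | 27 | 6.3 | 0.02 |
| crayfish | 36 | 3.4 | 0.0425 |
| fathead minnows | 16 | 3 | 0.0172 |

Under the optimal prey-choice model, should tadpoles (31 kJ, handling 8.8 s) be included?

Current rate: (0.02×27 + 0.0425×36 + 0.0172×16)/(1 + 0.02×6.3 + 0.0425×3.4 + 0.0172×3) = 1.774 kJ/s.
tadpoles: E/h = 31/8.8 = 3.523 kJ/s.
Since 3.523 > R, including tadpoles increases the long-run rate.

Yes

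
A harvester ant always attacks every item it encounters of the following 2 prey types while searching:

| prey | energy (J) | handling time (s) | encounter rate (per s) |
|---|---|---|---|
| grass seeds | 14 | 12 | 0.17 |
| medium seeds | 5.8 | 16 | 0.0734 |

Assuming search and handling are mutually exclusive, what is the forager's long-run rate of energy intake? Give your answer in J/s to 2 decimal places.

R = (0.17×14 + 0.0734×5.8) / (1 + 0.17×12 + 0.0734×16) = 2.806/4.214 = 0.6657 J/s.

0.67 J/s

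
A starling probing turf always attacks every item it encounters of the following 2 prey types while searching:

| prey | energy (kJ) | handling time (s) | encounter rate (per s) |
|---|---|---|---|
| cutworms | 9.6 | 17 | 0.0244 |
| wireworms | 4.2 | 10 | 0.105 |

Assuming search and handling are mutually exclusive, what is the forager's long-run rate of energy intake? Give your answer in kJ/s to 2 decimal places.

R = (0.0244×9.6 + 0.105×4.2) / (1 + 0.0244×17 + 0.105×10) = 0.6752/2.465 = 0.274 kJ/s.

0.27 kJ/s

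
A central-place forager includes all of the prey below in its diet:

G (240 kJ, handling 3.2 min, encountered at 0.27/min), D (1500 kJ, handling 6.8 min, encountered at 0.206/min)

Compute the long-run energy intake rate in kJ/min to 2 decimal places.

R = (0.27×240 + 0.206×1500) / (1 + 0.27×3.2 + 0.206×6.8) = 373.8/3.265 = 114.5 kJ/min.

114.49 kJ/min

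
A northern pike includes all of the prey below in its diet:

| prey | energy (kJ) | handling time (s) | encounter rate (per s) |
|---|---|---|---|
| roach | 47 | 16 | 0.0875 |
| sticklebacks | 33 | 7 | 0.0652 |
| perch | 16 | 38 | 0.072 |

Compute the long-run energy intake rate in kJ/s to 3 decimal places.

1.326 kJ/s

R = Σλ_iE_i / (1 + Σλ_ih_i)
Numerator: 0.0875×47 + 0.0652×33 + 0.072×16 = 7.416
Denominator: 1 + 0.0875×16 + 0.0652×7 + 0.072×38 = 5.592
R = 7.416/5.592 = 1.326 kJ/s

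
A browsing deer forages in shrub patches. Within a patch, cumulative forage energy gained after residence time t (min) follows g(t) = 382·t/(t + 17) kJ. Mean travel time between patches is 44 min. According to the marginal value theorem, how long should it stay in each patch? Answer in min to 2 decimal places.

27.35 min

Maximise g(t)/(T+t): set derivative to zero → g'(t)(T+t) = g(t).
g'(t) = 382·17/(t + 17)². Setting 382·17/(t+17)² = 382t/[(t+17)(44+t)] gives 17(44+t) = t(t+17), so t² = 17×44 = 748.
t* = √748 = 27.35 min.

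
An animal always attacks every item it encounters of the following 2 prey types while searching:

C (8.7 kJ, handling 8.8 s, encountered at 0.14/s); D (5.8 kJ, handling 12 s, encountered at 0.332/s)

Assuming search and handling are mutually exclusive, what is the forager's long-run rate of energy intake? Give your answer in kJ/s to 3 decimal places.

0.506 kJ/s

R = (0.14×8.7 + 0.332×5.8) / (1 + 0.14×8.8 + 0.332×12) = 3.144/6.216 = 0.5057 kJ/s.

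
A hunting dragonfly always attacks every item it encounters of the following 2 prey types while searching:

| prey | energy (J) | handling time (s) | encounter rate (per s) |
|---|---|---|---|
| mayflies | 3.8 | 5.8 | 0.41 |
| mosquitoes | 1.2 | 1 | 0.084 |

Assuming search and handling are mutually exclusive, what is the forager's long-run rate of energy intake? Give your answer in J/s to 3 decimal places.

Energy encountered per unit search time: 0.41×3.8 + 0.084×1.2 = 1.659 J/s.
Handling time per unit search time: 0.41×5.8 + 0.084×1 = 2.462.
Rate = 1.659/(1 + 2.462) = 0.4791 J/s.

0.479 J/s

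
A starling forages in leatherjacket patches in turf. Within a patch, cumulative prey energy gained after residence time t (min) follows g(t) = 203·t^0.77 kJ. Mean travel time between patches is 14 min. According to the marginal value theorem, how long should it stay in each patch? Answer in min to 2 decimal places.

46.87 min

Maximise g(t)/(T+t): set derivative to zero → g'(t)(T+t) = g(t).
g'(t) = 0.77·203·t^-0.23. Setting 0.77·203·t^-0.23 = 203·t^0.77/(14+t) gives 0.77(14+t) = t, so 0.23·t = 0.77×14.
t* = 0.77×14/0.23 = 46.87 min.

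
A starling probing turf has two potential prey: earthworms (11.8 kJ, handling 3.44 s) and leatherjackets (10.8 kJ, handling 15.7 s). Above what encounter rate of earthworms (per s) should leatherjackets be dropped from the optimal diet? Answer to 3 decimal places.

0.073 per s

The zero-one rule: include leatherjackets iff E₂/h₂ > λE₁/(1+λh₁). Equality gives the switch point.
λE₁h₂ = E₂ + λE₂h₁ ⇒ λ = E₂/(E₁h₂ − E₂h₁) = 10.8/(185.3 − 37.15) = 0.07292 per s.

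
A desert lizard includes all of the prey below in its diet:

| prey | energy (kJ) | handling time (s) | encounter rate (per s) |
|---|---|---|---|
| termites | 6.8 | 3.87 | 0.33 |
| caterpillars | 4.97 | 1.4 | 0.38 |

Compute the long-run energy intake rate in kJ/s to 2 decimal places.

R = Σλ_iE_i / (1 + Σλ_ih_i)
Numerator: 0.33×6.8 + 0.38×4.97 = 4.133
Denominator: 1 + 0.33×3.87 + 0.38×1.4 = 2.809
R = 4.133/2.809 = 1.471 kJ/s

1.47 kJ/s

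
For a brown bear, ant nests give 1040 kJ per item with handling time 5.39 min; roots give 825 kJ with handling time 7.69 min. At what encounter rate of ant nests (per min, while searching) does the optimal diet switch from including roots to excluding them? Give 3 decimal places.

At the threshold, the rate on ant nests alone equals the profitability of roots: λ·1040/(1 + λ·5.39) = 825/7.69 = 107.3.
Rearranging, λ(1040 − 107.3×5.39) = 107.3, so λ = 107.3/461.7 = 0.2323 per min.

0.232 per min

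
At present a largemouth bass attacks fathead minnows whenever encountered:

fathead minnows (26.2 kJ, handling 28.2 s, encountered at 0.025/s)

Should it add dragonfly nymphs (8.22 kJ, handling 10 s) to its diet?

Yes

Current rate: (0.025×26.2)/(1 + 0.025×28.2) = 0.3842 kJ/s.
Profitability of dragonfly nymphs: 8.22/10 = 0.822 kJ/s.
0.822 > 0.3842, so adding dragonfly nymphs raises the average — include it.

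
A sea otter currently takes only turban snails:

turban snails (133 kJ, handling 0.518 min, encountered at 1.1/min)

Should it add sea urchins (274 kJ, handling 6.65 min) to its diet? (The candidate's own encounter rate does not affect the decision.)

No

Current rate: (1.1×133)/(1 + 1.1×0.518) = 93.2 kJ/min.
sea urchins: E/h = 274/6.65 = 41.2 kJ/min.
Since 41.2 < R, time spent handling sea urchins is better spent searching.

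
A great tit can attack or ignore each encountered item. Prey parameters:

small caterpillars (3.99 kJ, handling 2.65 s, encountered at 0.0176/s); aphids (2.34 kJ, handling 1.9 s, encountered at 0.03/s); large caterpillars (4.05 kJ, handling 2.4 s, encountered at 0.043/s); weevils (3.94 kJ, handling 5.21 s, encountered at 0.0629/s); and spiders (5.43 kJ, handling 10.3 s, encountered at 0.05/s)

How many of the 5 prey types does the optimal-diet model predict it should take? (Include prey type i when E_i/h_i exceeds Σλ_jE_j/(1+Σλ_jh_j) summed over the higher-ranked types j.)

5

E/h in descending order: large caterpillars 1.69, small caterpillars 1.51, aphids 1.23, weevils 0.756, spiders 0.527 kJ/s. The optimal diet is the largest prefix of this list for which every included type satisfies E_i/h_i > R on the types above it.
Rate on top 1: 0.1579. small caterpillars: 1.51 > 0.1579 → include.
Rate on top 2: 0.2125. aphids: 1.23 > 0.2125 → include.
Rate on top 3: 0.2607. weevils: 0.756 > 0.2607 → include.
Rate on top 4: 0.3665. spiders: 0.527 > 0.3665 → include.
Optimal diet: large caterpillars, small caterpillars, aphids, weevils, spiders — 5 of 5 types.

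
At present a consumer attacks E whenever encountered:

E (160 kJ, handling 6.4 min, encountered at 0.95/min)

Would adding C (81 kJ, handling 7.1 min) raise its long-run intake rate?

Current rate: (0.95×160)/(1 + 0.95×6.4) = 21.47 kJ/min.
Profitability of C: 81/7.1 = 11.41 kJ/min.
11.41 < 21.47, so adding C would lower the average — exclude it.

No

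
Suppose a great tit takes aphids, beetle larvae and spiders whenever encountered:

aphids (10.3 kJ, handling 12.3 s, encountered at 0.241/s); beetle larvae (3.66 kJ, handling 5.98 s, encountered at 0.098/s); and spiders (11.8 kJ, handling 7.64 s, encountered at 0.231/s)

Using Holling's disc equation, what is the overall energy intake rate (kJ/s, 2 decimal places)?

R = (0.241×10.3 + 0.098×3.66 + 0.231×11.8) / (1 + 0.241×12.3 + 0.098×5.98 + 0.231×7.64) = 5.567/6.315 = 0.8815 kJ/s.

0.88 kJ/s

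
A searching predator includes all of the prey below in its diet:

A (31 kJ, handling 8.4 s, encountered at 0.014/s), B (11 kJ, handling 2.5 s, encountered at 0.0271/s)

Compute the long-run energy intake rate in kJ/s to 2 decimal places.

0.62 kJ/s

R = Σλ_iE_i / (1 + Σλ_ih_i)
Numerator: 0.014×31 + 0.0271×11 = 0.7321
Denominator: 1 + 0.014×8.4 + 0.0271×2.5 = 1.185
R = 0.7321/1.185 = 0.6176 kJ/s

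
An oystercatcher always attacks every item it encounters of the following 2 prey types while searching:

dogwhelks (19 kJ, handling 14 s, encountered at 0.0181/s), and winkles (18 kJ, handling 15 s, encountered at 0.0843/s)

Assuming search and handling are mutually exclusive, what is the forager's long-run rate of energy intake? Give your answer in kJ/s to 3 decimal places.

0.739 kJ/s

Energy encountered per unit search time: 0.0181×19 + 0.0843×18 = 1.861 kJ/s.
Handling time per unit search time: 0.0181×14 + 0.0843×15 = 1.518.
Rate = 1.861/(1 + 1.518) = 0.7392 kJ/s.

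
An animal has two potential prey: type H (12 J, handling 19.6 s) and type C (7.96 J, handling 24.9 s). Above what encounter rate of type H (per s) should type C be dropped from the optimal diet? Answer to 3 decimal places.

The zero-one rule: include type C iff E₂/h₂ > λE₁/(1+λh₁). Equality gives the switch point.
λE₁h₂ = E₂ + λE₂h₁ ⇒ λ = E₂/(E₁h₂ − E₂h₁) = 7.96/(298.8 − 156) = 0.05575 per s.

0.056 per s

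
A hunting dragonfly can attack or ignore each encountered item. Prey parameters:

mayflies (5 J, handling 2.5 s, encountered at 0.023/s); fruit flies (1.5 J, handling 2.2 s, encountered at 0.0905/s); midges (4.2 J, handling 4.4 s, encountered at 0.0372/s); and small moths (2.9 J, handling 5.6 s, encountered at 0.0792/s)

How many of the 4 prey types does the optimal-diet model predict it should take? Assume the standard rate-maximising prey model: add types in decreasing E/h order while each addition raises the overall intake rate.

E/h in descending order: mayflies 2, midges 0.955, fruit flies 0.682, small moths 0.518 J/s. The optimal diet is the largest prefix of this list for which every included type satisfies E_i/h_i > R on the types above it.
Rate on top 1: 0.1087. midges: 0.955 > 0.1087 → include.
Rate on top 2: 0.2221. fruit flies: 0.682 > 0.2221 → include.
Rate on top 3: 0.2866. small moths: 0.518 > 0.2866 → include.
Optimal diet: mayflies, midges, fruit flies, small moths — 4 of 4 types.

4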